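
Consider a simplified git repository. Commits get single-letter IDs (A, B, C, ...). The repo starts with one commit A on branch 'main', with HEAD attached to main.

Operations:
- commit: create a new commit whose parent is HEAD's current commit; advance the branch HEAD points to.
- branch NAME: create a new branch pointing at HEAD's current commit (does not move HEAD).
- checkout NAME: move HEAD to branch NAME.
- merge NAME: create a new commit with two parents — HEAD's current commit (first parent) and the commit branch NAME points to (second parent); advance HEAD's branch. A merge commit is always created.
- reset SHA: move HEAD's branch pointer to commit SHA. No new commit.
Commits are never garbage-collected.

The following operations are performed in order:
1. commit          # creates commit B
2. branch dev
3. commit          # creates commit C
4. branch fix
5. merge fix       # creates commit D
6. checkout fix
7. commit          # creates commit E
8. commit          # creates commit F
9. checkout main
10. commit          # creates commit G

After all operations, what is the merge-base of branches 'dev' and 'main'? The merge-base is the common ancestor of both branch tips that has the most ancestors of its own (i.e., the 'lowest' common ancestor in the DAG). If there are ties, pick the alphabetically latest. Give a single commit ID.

After op 1 (commit): HEAD=main@B [main=B]
After op 2 (branch): HEAD=main@B [dev=B main=B]
After op 3 (commit): HEAD=main@C [dev=B main=C]
After op 4 (branch): HEAD=main@C [dev=B fix=C main=C]
After op 5 (merge): HEAD=main@D [dev=B fix=C main=D]
After op 6 (checkout): HEAD=fix@C [dev=B fix=C main=D]
After op 7 (commit): HEAD=fix@E [dev=B fix=E main=D]
After op 8 (commit): HEAD=fix@F [dev=B fix=F main=D]
After op 9 (checkout): HEAD=main@D [dev=B fix=F main=D]
After op 10 (commit): HEAD=main@G [dev=B fix=F main=G]
ancestors(dev=B): ['A', 'B']
ancestors(main=G): ['A', 'B', 'C', 'D', 'G']
common: ['A', 'B']

Answer: B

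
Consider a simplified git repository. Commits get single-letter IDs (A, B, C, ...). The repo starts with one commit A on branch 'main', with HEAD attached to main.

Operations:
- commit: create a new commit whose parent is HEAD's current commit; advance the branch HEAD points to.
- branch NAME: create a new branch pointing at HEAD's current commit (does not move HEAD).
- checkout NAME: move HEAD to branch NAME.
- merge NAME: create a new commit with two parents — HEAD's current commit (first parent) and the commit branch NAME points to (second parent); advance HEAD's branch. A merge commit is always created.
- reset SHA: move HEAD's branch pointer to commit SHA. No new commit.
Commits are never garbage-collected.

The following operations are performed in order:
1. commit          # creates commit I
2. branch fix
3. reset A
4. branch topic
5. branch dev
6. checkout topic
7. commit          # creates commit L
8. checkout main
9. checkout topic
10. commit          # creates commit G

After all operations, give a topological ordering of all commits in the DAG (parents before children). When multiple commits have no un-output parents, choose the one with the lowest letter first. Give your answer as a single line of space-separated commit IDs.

Answer: A I L G

Derivation:
After op 1 (commit): HEAD=main@I [main=I]
After op 2 (branch): HEAD=main@I [fix=I main=I]
After op 3 (reset): HEAD=main@A [fix=I main=A]
After op 4 (branch): HEAD=main@A [fix=I main=A topic=A]
After op 5 (branch): HEAD=main@A [dev=A fix=I main=A topic=A]
After op 6 (checkout): HEAD=topic@A [dev=A fix=I main=A topic=A]
After op 7 (commit): HEAD=topic@L [dev=A fix=I main=A topic=L]
After op 8 (checkout): HEAD=main@A [dev=A fix=I main=A topic=L]
After op 9 (checkout): HEAD=topic@L [dev=A fix=I main=A topic=L]
After op 10 (commit): HEAD=topic@G [dev=A fix=I main=A topic=G]
commit A: parents=[]
commit G: parents=['L']
commit I: parents=['A']
commit L: parents=['A']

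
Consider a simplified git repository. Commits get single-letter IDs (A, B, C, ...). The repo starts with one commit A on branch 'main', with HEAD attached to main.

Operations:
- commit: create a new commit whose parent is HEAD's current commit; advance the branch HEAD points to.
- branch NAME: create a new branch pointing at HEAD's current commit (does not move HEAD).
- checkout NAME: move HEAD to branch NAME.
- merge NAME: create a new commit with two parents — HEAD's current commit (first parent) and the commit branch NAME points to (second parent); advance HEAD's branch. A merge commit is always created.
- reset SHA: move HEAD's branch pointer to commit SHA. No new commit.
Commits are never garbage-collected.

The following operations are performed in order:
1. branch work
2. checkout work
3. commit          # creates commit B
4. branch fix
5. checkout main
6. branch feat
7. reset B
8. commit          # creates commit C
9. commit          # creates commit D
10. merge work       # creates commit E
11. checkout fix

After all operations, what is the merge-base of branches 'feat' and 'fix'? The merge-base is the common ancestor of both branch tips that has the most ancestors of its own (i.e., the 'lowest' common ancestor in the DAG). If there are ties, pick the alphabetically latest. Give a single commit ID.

After op 1 (branch): HEAD=main@A [main=A work=A]
After op 2 (checkout): HEAD=work@A [main=A work=A]
After op 3 (commit): HEAD=work@B [main=A work=B]
After op 4 (branch): HEAD=work@B [fix=B main=A work=B]
After op 5 (checkout): HEAD=main@A [fix=B main=A work=B]
After op 6 (branch): HEAD=main@A [feat=A fix=B main=A work=B]
After op 7 (reset): HEAD=main@B [feat=A fix=B main=B work=B]
After op 8 (commit): HEAD=main@C [feat=A fix=B main=C work=B]
After op 9 (commit): HEAD=main@D [feat=A fix=B main=D work=B]
After op 10 (merge): HEAD=main@E [feat=A fix=B main=E work=B]
After op 11 (checkout): HEAD=fix@B [feat=A fix=B main=E work=B]
ancestors(feat=A): ['A']
ancestors(fix=B): ['A', 'B']
common: ['A']

Answer: A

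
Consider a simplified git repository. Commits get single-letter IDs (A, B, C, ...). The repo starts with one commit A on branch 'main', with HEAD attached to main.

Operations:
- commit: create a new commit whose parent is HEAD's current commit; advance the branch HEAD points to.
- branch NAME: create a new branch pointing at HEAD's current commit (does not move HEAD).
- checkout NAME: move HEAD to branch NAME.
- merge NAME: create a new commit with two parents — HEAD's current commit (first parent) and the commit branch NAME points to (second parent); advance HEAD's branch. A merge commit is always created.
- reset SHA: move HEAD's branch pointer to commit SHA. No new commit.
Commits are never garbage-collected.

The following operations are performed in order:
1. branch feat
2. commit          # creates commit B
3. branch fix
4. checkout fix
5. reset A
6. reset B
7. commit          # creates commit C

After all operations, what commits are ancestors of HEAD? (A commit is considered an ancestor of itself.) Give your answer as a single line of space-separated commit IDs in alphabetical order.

Answer: A B C

Derivation:
After op 1 (branch): HEAD=main@A [feat=A main=A]
After op 2 (commit): HEAD=main@B [feat=A main=B]
After op 3 (branch): HEAD=main@B [feat=A fix=B main=B]
After op 4 (checkout): HEAD=fix@B [feat=A fix=B main=B]
After op 5 (reset): HEAD=fix@A [feat=A fix=A main=B]
After op 6 (reset): HEAD=fix@B [feat=A fix=B main=B]
After op 7 (commit): HEAD=fix@C [feat=A fix=C main=B]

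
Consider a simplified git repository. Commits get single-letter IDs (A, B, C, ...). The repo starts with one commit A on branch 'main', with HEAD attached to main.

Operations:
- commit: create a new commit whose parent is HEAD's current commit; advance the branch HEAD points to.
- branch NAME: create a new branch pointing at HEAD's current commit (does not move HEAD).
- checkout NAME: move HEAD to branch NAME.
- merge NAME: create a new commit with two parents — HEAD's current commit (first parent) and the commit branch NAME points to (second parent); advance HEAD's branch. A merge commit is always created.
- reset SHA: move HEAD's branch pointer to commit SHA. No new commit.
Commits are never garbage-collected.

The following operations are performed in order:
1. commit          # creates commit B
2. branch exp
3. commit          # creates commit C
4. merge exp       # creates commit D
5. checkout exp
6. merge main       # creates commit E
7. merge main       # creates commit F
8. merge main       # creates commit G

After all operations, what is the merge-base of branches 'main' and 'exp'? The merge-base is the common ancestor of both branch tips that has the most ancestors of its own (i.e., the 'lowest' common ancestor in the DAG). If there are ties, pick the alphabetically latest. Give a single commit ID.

After op 1 (commit): HEAD=main@B [main=B]
After op 2 (branch): HEAD=main@B [exp=B main=B]
After op 3 (commit): HEAD=main@C [exp=B main=C]
After op 4 (merge): HEAD=main@D [exp=B main=D]
After op 5 (checkout): HEAD=exp@B [exp=B main=D]
After op 6 (merge): HEAD=exp@E [exp=E main=D]
After op 7 (merge): HEAD=exp@F [exp=F main=D]
After op 8 (merge): HEAD=exp@G [exp=G main=D]
ancestors(main=D): ['A', 'B', 'C', 'D']
ancestors(exp=G): ['A', 'B', 'C', 'D', 'E', 'F', 'G']
common: ['A', 'B', 'C', 'D']

Answer: D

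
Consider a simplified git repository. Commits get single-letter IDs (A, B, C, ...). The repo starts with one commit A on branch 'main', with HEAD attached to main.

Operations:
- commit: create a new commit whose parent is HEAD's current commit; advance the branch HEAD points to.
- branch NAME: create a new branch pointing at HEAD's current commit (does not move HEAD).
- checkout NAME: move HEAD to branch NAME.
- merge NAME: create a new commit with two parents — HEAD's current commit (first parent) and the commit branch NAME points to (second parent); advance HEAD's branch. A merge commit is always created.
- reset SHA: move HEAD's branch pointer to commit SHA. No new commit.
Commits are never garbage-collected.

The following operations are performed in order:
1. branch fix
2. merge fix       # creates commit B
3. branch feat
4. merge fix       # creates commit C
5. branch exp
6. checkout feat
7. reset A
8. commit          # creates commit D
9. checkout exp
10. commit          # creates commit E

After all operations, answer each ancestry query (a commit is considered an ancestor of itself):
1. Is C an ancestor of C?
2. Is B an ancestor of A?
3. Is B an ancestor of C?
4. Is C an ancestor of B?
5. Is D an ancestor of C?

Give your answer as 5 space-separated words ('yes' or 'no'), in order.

After op 1 (branch): HEAD=main@A [fix=A main=A]
After op 2 (merge): HEAD=main@B [fix=A main=B]
After op 3 (branch): HEAD=main@B [feat=B fix=A main=B]
After op 4 (merge): HEAD=main@C [feat=B fix=A main=C]
After op 5 (branch): HEAD=main@C [exp=C feat=B fix=A main=C]
After op 6 (checkout): HEAD=feat@B [exp=C feat=B fix=A main=C]
After op 7 (reset): HEAD=feat@A [exp=C feat=A fix=A main=C]
After op 8 (commit): HEAD=feat@D [exp=C feat=D fix=A main=C]
After op 9 (checkout): HEAD=exp@C [exp=C feat=D fix=A main=C]
After op 10 (commit): HEAD=exp@E [exp=E feat=D fix=A main=C]
ancestors(C) = {A,B,C}; C in? yes
ancestors(A) = {A}; B in? no
ancestors(C) = {A,B,C}; B in? yes
ancestors(B) = {A,B}; C in? no
ancestors(C) = {A,B,C}; D in? no

Answer: yes no yes no no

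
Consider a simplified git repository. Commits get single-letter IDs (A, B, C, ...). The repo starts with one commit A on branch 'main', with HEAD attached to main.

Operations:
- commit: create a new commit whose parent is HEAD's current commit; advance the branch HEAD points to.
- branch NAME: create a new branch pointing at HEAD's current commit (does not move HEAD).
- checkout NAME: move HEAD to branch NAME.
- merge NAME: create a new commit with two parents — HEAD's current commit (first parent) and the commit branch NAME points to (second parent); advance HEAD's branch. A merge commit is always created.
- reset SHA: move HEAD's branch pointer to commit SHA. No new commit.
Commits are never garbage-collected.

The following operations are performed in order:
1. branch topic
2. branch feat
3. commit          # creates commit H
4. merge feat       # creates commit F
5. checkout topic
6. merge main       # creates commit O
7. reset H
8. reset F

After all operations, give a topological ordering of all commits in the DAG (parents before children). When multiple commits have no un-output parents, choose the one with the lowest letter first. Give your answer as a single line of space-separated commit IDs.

Answer: A H F O

Derivation:
After op 1 (branch): HEAD=main@A [main=A topic=A]
After op 2 (branch): HEAD=main@A [feat=A main=A topic=A]
After op 3 (commit): HEAD=main@H [feat=A main=H topic=A]
After op 4 (merge): HEAD=main@F [feat=A main=F topic=A]
After op 5 (checkout): HEAD=topic@A [feat=A main=F topic=A]
After op 6 (merge): HEAD=topic@O [feat=A main=F topic=O]
After op 7 (reset): HEAD=topic@H [feat=A main=F topic=H]
After op 8 (reset): HEAD=topic@F [feat=A main=F topic=F]
commit A: parents=[]
commit F: parents=['H', 'A']
commit H: parents=['A']
commit O: parents=['A', 'F']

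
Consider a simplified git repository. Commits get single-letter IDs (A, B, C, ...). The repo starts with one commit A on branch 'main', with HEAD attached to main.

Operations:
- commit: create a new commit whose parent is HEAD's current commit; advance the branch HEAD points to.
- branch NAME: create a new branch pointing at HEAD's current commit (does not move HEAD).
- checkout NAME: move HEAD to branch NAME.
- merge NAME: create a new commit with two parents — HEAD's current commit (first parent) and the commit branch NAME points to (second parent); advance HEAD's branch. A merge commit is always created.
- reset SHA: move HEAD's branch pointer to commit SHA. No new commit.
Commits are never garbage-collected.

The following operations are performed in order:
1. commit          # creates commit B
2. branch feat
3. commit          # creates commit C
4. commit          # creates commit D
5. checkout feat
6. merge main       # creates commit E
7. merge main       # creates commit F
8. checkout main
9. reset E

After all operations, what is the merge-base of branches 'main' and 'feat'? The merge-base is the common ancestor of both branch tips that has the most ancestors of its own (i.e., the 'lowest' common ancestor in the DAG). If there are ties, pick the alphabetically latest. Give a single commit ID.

After op 1 (commit): HEAD=main@B [main=B]
After op 2 (branch): HEAD=main@B [feat=B main=B]
After op 3 (commit): HEAD=main@C [feat=B main=C]
After op 4 (commit): HEAD=main@D [feat=B main=D]
After op 5 (checkout): HEAD=feat@B [feat=B main=D]
After op 6 (merge): HEAD=feat@E [feat=E main=D]
After op 7 (merge): HEAD=feat@F [feat=F main=D]
After op 8 (checkout): HEAD=main@D [feat=F main=D]
After op 9 (reset): HEAD=main@E [feat=F main=E]
ancestors(main=E): ['A', 'B', 'C', 'D', 'E']
ancestors(feat=F): ['A', 'B', 'C', 'D', 'E', 'F']
common: ['A', 'B', 'C', 'D', 'E']

Answer: E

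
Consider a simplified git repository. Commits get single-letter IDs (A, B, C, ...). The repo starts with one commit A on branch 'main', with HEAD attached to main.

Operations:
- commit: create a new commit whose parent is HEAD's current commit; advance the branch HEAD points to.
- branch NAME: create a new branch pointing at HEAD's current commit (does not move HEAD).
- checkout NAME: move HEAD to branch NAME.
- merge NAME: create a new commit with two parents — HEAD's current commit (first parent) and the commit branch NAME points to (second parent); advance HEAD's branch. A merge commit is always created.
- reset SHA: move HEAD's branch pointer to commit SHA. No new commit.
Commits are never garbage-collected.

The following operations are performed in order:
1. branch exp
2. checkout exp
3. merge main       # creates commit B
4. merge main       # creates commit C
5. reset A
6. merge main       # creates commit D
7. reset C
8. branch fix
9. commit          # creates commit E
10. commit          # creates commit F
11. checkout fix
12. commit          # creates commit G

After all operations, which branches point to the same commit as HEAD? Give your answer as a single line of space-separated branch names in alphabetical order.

After op 1 (branch): HEAD=main@A [exp=A main=A]
After op 2 (checkout): HEAD=exp@A [exp=A main=A]
After op 3 (merge): HEAD=exp@B [exp=B main=A]
After op 4 (merge): HEAD=exp@C [exp=C main=A]
After op 5 (reset): HEAD=exp@A [exp=A main=A]
After op 6 (merge): HEAD=exp@D [exp=D main=A]
After op 7 (reset): HEAD=exp@C [exp=C main=A]
After op 8 (branch): HEAD=exp@C [exp=C fix=C main=A]
After op 9 (commit): HEAD=exp@E [exp=E fix=C main=A]
After op 10 (commit): HEAD=exp@F [exp=F fix=C main=A]
After op 11 (checkout): HEAD=fix@C [exp=F fix=C main=A]
After op 12 (commit): HEAD=fix@G [exp=F fix=G main=A]

Answer: fix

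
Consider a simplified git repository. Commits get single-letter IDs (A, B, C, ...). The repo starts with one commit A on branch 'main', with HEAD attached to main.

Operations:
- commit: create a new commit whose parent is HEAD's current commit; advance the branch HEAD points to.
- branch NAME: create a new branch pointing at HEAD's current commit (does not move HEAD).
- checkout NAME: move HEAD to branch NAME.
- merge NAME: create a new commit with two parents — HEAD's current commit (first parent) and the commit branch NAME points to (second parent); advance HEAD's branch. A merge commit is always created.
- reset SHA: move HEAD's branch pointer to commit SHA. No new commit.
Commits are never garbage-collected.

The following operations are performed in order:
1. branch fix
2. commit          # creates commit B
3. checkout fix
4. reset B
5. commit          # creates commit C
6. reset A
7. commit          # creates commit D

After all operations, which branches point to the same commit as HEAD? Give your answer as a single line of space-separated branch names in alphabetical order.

Answer: fix

Derivation:
After op 1 (branch): HEAD=main@A [fix=A main=A]
After op 2 (commit): HEAD=main@B [fix=A main=B]
After op 3 (checkout): HEAD=fix@A [fix=A main=B]
After op 4 (reset): HEAD=fix@B [fix=B main=B]
After op 5 (commit): HEAD=fix@C [fix=C main=B]
After op 6 (reset): HEAD=fix@A [fix=A main=B]
After op 7 (commit): HEAD=fix@D [fix=D main=B]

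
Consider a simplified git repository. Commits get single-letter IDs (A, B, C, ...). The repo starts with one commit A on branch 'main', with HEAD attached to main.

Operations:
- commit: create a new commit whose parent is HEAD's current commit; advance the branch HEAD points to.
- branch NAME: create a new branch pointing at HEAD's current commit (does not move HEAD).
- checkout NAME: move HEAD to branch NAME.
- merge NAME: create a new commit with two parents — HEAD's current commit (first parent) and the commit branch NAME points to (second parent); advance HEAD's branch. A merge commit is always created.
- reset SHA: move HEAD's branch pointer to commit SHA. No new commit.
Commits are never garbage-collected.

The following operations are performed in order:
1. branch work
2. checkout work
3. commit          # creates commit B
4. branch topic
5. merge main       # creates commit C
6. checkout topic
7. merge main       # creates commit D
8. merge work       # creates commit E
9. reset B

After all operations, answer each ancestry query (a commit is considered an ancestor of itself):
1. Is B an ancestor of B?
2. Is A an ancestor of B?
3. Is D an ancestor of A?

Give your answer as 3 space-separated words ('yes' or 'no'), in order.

Answer: yes yes no

Derivation:
After op 1 (branch): HEAD=main@A [main=A work=A]
After op 2 (checkout): HEAD=work@A [main=A work=A]
After op 3 (commit): HEAD=work@B [main=A work=B]
After op 4 (branch): HEAD=work@B [main=A topic=B work=B]
After op 5 (merge): HEAD=work@C [main=A topic=B work=C]
After op 6 (checkout): HEAD=topic@B [main=A topic=B work=C]
After op 7 (merge): HEAD=topic@D [main=A topic=D work=C]
After op 8 (merge): HEAD=topic@E [main=A topic=E work=C]
After op 9 (reset): HEAD=topic@B [main=A topic=B work=C]
ancestors(B) = {A,B}; B in? yes
ancestors(B) = {A,B}; A in? yes
ancestors(A) = {A}; D in? no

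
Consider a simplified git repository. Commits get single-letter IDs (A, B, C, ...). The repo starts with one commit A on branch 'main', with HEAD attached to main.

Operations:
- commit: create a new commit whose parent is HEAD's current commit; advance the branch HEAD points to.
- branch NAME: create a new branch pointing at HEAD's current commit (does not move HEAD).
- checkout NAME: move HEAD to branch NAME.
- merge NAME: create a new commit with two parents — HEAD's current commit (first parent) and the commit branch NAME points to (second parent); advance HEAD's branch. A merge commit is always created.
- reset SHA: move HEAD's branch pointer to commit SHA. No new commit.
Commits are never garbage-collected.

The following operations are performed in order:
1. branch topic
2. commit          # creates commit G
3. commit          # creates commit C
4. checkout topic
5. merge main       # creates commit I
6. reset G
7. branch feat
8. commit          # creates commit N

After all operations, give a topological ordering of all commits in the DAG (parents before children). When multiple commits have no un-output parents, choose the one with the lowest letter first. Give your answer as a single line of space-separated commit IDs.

Answer: A G C I N

Derivation:
After op 1 (branch): HEAD=main@A [main=A topic=A]
After op 2 (commit): HEAD=main@G [main=G topic=A]
After op 3 (commit): HEAD=main@C [main=C topic=A]
After op 4 (checkout): HEAD=topic@A [main=C topic=A]
After op 5 (merge): HEAD=topic@I [main=C topic=I]
After op 6 (reset): HEAD=topic@G [main=C topic=G]
After op 7 (branch): HEAD=topic@G [feat=G main=C topic=G]
After op 8 (commit): HEAD=topic@N [feat=G main=C topic=N]
commit A: parents=[]
commit C: parents=['G']
commit G: parents=['A']
commit I: parents=['A', 'C']
commit N: parents=['G']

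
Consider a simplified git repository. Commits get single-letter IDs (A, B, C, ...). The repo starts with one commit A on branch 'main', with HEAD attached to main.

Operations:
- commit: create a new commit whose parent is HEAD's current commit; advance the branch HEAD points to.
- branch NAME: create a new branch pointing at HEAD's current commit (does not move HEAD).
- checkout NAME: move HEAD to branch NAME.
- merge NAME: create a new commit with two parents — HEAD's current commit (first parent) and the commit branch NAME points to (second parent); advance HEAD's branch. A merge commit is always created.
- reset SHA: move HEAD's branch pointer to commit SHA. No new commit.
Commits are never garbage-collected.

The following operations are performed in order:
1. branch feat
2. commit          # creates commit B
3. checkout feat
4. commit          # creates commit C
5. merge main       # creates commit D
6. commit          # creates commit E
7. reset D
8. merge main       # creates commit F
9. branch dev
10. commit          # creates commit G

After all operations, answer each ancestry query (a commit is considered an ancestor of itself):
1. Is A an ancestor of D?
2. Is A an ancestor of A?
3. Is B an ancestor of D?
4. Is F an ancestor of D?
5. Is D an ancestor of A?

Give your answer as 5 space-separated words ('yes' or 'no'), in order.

Answer: yes yes yes no no

Derivation:
After op 1 (branch): HEAD=main@A [feat=A main=A]
After op 2 (commit): HEAD=main@B [feat=A main=B]
After op 3 (checkout): HEAD=feat@A [feat=A main=B]
After op 4 (commit): HEAD=feat@C [feat=C main=B]
After op 5 (merge): HEAD=feat@D [feat=D main=B]
After op 6 (commit): HEAD=feat@E [feat=E main=B]
After op 7 (reset): HEAD=feat@D [feat=D main=B]
After op 8 (merge): HEAD=feat@F [feat=F main=B]
After op 9 (branch): HEAD=feat@F [dev=F feat=F main=B]
After op 10 (commit): HEAD=feat@G [dev=F feat=G main=B]
ancestors(D) = {A,B,C,D}; A in? yes
ancestors(A) = {A}; A in? yes
ancestors(D) = {A,B,C,D}; B in? yes
ancestors(D) = {A,B,C,D}; F in? no
ancestors(A) = {A}; D in? no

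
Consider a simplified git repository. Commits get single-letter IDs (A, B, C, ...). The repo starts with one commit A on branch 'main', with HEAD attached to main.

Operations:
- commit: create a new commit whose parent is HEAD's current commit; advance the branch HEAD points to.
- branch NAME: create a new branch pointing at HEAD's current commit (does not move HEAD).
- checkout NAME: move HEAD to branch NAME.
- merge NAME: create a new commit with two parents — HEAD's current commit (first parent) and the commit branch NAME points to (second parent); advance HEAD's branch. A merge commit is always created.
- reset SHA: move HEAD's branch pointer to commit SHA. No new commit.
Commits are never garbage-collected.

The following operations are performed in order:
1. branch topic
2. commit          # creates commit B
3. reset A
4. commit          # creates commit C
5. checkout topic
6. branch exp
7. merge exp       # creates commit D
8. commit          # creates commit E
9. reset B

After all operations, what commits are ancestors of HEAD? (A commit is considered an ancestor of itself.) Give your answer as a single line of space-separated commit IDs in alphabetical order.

After op 1 (branch): HEAD=main@A [main=A topic=A]
After op 2 (commit): HEAD=main@B [main=B topic=A]
After op 3 (reset): HEAD=main@A [main=A topic=A]
After op 4 (commit): HEAD=main@C [main=C topic=A]
After op 5 (checkout): HEAD=topic@A [main=C topic=A]
After op 6 (branch): HEAD=topic@A [exp=A main=C topic=A]
After op 7 (merge): HEAD=topic@D [exp=A main=C topic=D]
After op 8 (commit): HEAD=topic@E [exp=A main=C topic=E]
After op 9 (reset): HEAD=topic@B [exp=A main=C topic=B]

Answer: A B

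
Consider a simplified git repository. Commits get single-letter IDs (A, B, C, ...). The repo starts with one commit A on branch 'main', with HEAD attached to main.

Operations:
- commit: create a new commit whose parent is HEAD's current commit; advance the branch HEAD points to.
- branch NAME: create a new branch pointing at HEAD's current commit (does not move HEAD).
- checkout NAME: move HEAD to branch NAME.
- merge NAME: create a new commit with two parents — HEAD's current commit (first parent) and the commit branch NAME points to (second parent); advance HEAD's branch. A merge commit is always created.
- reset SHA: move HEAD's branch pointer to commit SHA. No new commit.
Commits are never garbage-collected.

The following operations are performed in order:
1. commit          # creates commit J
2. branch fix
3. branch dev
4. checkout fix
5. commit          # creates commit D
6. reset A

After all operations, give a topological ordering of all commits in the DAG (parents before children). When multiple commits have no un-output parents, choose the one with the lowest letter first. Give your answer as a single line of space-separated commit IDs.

After op 1 (commit): HEAD=main@J [main=J]
After op 2 (branch): HEAD=main@J [fix=J main=J]
After op 3 (branch): HEAD=main@J [dev=J fix=J main=J]
After op 4 (checkout): HEAD=fix@J [dev=J fix=J main=J]
After op 5 (commit): HEAD=fix@D [dev=J fix=D main=J]
After op 6 (reset): HEAD=fix@A [dev=J fix=A main=J]
commit A: parents=[]
commit D: parents=['J']
commit J: parents=['A']

Answer: A J D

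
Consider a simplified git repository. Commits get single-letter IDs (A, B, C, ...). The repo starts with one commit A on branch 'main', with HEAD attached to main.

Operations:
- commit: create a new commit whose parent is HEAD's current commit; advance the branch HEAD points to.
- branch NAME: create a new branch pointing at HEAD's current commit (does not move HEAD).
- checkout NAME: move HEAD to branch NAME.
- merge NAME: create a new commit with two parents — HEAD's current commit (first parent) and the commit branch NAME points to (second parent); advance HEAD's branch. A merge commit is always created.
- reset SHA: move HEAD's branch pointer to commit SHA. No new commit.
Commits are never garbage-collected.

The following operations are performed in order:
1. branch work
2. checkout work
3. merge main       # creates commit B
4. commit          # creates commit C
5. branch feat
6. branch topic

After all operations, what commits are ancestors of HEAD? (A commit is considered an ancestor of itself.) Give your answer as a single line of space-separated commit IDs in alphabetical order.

After op 1 (branch): HEAD=main@A [main=A work=A]
After op 2 (checkout): HEAD=work@A [main=A work=A]
After op 3 (merge): HEAD=work@B [main=A work=B]
After op 4 (commit): HEAD=work@C [main=A work=C]
After op 5 (branch): HEAD=work@C [feat=C main=A work=C]
After op 6 (branch): HEAD=work@C [feat=C main=A topic=C work=C]

Answer: A B C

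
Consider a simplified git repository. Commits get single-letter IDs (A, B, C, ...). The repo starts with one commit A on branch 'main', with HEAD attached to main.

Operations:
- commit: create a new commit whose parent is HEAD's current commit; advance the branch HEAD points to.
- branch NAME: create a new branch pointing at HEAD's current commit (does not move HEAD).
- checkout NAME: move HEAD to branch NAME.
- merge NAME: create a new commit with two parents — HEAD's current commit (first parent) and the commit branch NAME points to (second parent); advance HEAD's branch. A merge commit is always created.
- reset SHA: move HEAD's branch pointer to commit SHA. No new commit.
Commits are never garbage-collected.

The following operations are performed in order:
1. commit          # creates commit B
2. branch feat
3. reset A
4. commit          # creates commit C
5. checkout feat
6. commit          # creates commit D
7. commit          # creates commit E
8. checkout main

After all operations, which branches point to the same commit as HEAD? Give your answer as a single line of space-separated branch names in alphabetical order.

Answer: main

Derivation:
After op 1 (commit): HEAD=main@B [main=B]
After op 2 (branch): HEAD=main@B [feat=B main=B]
After op 3 (reset): HEAD=main@A [feat=B main=A]
After op 4 (commit): HEAD=main@C [feat=B main=C]
After op 5 (checkout): HEAD=feat@B [feat=B main=C]
After op 6 (commit): HEAD=feat@D [feat=D main=C]
After op 7 (commit): HEAD=feat@E [feat=E main=C]
After op 8 (checkout): HEAD=main@C [feat=E main=C]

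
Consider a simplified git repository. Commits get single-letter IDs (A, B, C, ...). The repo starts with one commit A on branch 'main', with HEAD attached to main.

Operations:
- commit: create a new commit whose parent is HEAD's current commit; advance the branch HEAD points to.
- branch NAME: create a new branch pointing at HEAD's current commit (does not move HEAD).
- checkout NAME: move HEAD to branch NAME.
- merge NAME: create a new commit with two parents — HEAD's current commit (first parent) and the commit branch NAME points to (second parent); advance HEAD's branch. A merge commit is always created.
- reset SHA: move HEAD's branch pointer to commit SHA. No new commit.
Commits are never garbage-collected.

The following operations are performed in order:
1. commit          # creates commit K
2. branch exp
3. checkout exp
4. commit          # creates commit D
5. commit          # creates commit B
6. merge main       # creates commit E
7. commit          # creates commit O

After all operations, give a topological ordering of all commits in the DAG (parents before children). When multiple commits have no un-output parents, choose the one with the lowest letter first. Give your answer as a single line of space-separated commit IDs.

Answer: A K D B E O

Derivation:
After op 1 (commit): HEAD=main@K [main=K]
After op 2 (branch): HEAD=main@K [exp=K main=K]
After op 3 (checkout): HEAD=exp@K [exp=K main=K]
After op 4 (commit): HEAD=exp@D [exp=D main=K]
After op 5 (commit): HEAD=exp@B [exp=B main=K]
After op 6 (merge): HEAD=exp@E [exp=E main=K]
After op 7 (commit): HEAD=exp@O [exp=O main=K]
commit A: parents=[]
commit B: parents=['D']
commit D: parents=['K']
commit E: parents=['B', 'K']
commit K: parents=['A']
commit O: parents=['E']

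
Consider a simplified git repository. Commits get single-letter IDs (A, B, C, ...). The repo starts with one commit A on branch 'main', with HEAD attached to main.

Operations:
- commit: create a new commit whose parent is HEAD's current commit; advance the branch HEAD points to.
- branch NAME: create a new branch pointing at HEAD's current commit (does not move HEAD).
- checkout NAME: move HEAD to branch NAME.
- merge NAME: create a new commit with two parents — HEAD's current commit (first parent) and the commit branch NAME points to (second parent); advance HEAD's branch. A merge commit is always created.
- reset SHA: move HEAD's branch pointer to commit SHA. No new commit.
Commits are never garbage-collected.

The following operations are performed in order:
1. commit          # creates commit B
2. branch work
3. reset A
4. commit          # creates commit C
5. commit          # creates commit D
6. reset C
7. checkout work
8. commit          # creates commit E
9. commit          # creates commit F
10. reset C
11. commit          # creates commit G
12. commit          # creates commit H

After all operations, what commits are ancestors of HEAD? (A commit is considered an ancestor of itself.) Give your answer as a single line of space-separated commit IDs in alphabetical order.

Answer: A C G H

Derivation:
After op 1 (commit): HEAD=main@B [main=B]
After op 2 (branch): HEAD=main@B [main=B work=B]
After op 3 (reset): HEAD=main@A [main=A work=B]
After op 4 (commit): HEAD=main@C [main=C work=B]
After op 5 (commit): HEAD=main@D [main=D work=B]
After op 6 (reset): HEAD=main@C [main=C work=B]
After op 7 (checkout): HEAD=work@B [main=C work=B]
After op 8 (commit): HEAD=work@E [main=C work=E]
After op 9 (commit): HEAD=work@F [main=C work=F]
After op 10 (reset): HEAD=work@C [main=C work=C]
After op 11 (commit): HEAD=work@G [main=C work=G]
After op 12 (commit): HEAD=work@H [main=C work=H]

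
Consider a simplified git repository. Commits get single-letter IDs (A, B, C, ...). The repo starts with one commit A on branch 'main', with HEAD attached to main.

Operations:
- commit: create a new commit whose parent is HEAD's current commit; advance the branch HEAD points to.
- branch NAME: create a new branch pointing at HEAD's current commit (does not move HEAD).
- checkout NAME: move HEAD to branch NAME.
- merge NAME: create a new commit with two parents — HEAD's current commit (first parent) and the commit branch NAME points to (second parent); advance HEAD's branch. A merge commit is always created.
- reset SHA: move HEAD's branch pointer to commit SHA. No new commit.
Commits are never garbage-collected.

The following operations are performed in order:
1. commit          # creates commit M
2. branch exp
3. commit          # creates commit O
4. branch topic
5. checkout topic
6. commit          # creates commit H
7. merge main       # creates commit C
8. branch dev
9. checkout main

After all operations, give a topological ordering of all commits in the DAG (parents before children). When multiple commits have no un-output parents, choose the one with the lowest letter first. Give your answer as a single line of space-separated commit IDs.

Answer: A M O H C

Derivation:
After op 1 (commit): HEAD=main@M [main=M]
After op 2 (branch): HEAD=main@M [exp=M main=M]
After op 3 (commit): HEAD=main@O [exp=M main=O]
After op 4 (branch): HEAD=main@O [exp=M main=O topic=O]
After op 5 (checkout): HEAD=topic@O [exp=M main=O topic=O]
After op 6 (commit): HEAD=topic@H [exp=M main=O topic=H]
After op 7 (merge): HEAD=topic@C [exp=M main=O topic=C]
After op 8 (branch): HEAD=topic@C [dev=C exp=M main=O topic=C]
After op 9 (checkout): HEAD=main@O [dev=C exp=M main=O topic=C]
commit A: parents=[]
commit C: parents=['H', 'O']
commit H: parents=['O']
commit M: parents=['A']
commit O: parents=['M']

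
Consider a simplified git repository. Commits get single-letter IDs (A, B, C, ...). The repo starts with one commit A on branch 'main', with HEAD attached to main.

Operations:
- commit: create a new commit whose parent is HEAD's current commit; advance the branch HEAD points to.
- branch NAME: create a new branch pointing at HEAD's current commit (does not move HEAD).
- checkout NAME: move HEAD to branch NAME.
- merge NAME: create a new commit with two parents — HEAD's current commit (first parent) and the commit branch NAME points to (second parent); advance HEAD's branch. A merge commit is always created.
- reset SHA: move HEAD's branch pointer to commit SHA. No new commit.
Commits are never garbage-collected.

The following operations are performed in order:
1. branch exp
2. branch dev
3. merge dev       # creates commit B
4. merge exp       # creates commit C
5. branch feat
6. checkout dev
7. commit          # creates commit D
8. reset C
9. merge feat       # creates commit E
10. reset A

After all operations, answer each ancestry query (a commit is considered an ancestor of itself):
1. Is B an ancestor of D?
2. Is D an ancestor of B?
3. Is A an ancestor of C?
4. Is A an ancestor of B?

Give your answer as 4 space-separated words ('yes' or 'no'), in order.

After op 1 (branch): HEAD=main@A [exp=A main=A]
After op 2 (branch): HEAD=main@A [dev=A exp=A main=A]
After op 3 (merge): HEAD=main@B [dev=A exp=A main=B]
After op 4 (merge): HEAD=main@C [dev=A exp=A main=C]
After op 5 (branch): HEAD=main@C [dev=A exp=A feat=C main=C]
After op 6 (checkout): HEAD=dev@A [dev=A exp=A feat=C main=C]
After op 7 (commit): HEAD=dev@D [dev=D exp=A feat=C main=C]
After op 8 (reset): HEAD=dev@C [dev=C exp=A feat=C main=C]
After op 9 (merge): HEAD=dev@E [dev=E exp=A feat=C main=C]
After op 10 (reset): HEAD=dev@A [dev=A exp=A feat=C main=C]
ancestors(D) = {A,D}; B in? no
ancestors(B) = {A,B}; D in? no
ancestors(C) = {A,B,C}; A in? yes
ancestors(B) = {A,B}; A in? yes

Answer: no no yes yes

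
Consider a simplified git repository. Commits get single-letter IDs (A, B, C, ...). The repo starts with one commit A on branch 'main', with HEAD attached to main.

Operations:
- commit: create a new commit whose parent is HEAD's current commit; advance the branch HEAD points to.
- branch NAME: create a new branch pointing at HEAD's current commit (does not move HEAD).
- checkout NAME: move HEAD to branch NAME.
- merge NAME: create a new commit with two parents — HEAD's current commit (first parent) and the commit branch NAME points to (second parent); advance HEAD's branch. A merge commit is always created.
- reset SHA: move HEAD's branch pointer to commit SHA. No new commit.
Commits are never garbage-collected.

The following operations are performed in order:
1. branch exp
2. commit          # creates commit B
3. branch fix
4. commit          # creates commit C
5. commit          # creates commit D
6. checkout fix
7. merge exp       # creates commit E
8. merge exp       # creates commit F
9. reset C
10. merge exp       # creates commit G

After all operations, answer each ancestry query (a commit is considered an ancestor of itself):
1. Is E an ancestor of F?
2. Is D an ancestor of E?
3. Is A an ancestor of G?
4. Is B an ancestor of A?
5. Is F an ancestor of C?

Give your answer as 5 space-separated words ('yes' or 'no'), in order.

After op 1 (branch): HEAD=main@A [exp=A main=A]
After op 2 (commit): HEAD=main@B [exp=A main=B]
After op 3 (branch): HEAD=main@B [exp=A fix=B main=B]
After op 4 (commit): HEAD=main@C [exp=A fix=B main=C]
After op 5 (commit): HEAD=main@D [exp=A fix=B main=D]
After op 6 (checkout): HEAD=fix@B [exp=A fix=B main=D]
After op 7 (merge): HEAD=fix@E [exp=A fix=E main=D]
After op 8 (merge): HEAD=fix@F [exp=A fix=F main=D]
After op 9 (reset): HEAD=fix@C [exp=A fix=C main=D]
After op 10 (merge): HEAD=fix@G [exp=A fix=G main=D]
ancestors(F) = {A,B,E,F}; E in? yes
ancestors(E) = {A,B,E}; D in? no
ancestors(G) = {A,B,C,G}; A in? yes
ancestors(A) = {A}; B in? no
ancestors(C) = {A,B,C}; F in? no

Answer: yes no yes no no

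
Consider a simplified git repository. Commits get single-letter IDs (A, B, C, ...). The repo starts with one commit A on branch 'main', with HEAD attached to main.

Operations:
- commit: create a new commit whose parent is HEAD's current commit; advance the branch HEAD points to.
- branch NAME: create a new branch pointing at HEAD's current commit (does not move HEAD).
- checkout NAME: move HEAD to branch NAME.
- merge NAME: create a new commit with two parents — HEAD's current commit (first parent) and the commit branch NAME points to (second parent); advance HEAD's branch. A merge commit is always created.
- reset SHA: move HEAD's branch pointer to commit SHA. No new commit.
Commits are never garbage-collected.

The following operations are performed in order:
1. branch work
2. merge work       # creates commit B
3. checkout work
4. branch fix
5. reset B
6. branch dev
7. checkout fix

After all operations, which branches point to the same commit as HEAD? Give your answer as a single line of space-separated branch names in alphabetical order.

After op 1 (branch): HEAD=main@A [main=A work=A]
After op 2 (merge): HEAD=main@B [main=B work=A]
After op 3 (checkout): HEAD=work@A [main=B work=A]
After op 4 (branch): HEAD=work@A [fix=A main=B work=A]
After op 5 (reset): HEAD=work@B [fix=A main=B work=B]
After op 6 (branch): HEAD=work@B [dev=B fix=A main=B work=B]
After op 7 (checkout): HEAD=fix@A [dev=B fix=A main=B work=B]

Answer: fix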